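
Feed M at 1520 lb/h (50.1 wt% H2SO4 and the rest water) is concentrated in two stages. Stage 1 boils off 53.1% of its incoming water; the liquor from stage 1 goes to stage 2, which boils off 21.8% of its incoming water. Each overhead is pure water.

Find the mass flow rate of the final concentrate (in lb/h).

1040 lb/h

water in feed = 1520×0.499 = 758.48 lb/h.
After stage 1: water left = (1−0.531)×758.48 = 355.73; stream total = 1117.2 lb/h.
After stage 2: water left = (1−0.218)×355.73 = 278.18; final concentrate = 1039.7 lb/h.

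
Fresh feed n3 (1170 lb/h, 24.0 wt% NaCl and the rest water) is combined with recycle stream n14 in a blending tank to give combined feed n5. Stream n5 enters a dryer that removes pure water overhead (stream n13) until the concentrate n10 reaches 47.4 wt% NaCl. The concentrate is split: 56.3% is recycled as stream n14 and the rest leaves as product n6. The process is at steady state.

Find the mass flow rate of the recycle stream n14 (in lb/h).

Overall NaCl balance (none leaves overhead): NaCl in fresh feed = NaCl in product, i.e. 1170×0.240 = (1−0.563)·n10·0.474.
n10 = 280.8/(0.474×0.437) = 1355.6 lb/h.
Recycle n14 = 0.563×1355.6 = 763.21 lb/h.

763.2 lb/h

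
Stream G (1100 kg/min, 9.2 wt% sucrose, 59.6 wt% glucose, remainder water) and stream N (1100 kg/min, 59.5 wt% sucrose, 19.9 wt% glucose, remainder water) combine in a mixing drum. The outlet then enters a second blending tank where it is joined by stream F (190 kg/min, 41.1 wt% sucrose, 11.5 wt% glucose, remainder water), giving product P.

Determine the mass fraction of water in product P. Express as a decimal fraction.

Overall, product flow = 2390 kg/min.
water in = 1100×0.312 + 1100×0.206 + 190×0.474 = 659.86 kg/min.
water fraction in P = 0.276.

0.276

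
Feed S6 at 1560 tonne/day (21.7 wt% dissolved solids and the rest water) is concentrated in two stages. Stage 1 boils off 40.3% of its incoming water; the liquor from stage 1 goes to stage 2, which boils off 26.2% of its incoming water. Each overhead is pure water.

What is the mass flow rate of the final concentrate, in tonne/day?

water in feed = 1560×0.783 = 1221.5 tonne/day.
After stage 1: water left = (1−0.403)×1221.5 = 729.22; stream total = 1067.7 tonne/day.
After stage 2: water left = (1−0.262)×729.22 = 538.17; final concentrate = 876.69 tonne/day.

876.7 tonne/day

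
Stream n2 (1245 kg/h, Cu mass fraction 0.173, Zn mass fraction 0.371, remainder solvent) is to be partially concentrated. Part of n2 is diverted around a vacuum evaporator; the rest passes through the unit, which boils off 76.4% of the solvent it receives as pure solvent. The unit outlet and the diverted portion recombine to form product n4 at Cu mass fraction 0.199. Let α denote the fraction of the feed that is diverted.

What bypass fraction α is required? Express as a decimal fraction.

0.625

All 1245×0.173 = 215.38 kg/h of Cu reaches n4, so n4 = 215.38/0.199 = 1082.3 kg/h and vapour = 162.66 kg/h.
The evaporator receives (1−α)·1245 of feed at 0.456 solvent and removes 0.764 of that solvent:
0.764×0.456×(1−α)×1245 = 162.66
(1−α) = 162.66/433.74 = 0.3750;  α = 0.6250.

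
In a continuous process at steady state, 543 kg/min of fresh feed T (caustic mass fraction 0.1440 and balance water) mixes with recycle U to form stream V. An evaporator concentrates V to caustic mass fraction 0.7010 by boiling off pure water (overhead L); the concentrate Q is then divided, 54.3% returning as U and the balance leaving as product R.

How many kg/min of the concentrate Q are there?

Overall caustic balance (none leaves overhead): caustic in fresh feed = caustic in product, i.e. 543×0.144 = (1−0.543)·Q·0.701.
Q = 78.192/(0.701×0.457) = 244.08 kg/min.

244.1 kg/min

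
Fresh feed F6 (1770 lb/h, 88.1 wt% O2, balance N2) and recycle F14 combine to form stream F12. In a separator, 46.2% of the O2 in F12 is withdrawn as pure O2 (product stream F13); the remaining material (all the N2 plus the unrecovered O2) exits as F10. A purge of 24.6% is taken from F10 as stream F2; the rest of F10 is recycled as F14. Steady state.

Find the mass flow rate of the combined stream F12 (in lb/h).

3480 lb/h

N2 enters only via F6 and leaves only via the purge: 1770×0.119 = 0.246×(N2 in F10), and the separator passes all N2, so N2 in F12 = N2 in F10 = 856.22 lb/h.
O2 in F12: m_A = 1770×0.881 + (1−0.246)·(1−0.462)·m_A, so m_A = 1559.4/0.5943 = 2623.7 lb/h.
F12 = 2623.7 + 856.22 = 3479.9 lb/h.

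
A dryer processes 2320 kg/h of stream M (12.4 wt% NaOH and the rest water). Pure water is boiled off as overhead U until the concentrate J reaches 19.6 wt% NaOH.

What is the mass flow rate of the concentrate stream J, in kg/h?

1468 kg/h

NaOH is conserved: 2320×0.124 = 287.68 kg/h all reports to the concentrate.
Concentrate = 287.68/(target fraction) = 1467.8 kg/h.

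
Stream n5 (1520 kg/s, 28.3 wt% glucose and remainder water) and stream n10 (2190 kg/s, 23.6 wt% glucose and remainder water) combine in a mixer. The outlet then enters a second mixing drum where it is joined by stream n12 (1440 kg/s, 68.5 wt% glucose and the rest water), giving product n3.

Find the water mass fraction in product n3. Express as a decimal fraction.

0.6246

Overall, product flow = 5150 kg/s.
water in = 1520×0.717 + 2190×0.764 + 1440×0.315 = 3216.6 kg/s.
water fraction in n3 = 0.6246.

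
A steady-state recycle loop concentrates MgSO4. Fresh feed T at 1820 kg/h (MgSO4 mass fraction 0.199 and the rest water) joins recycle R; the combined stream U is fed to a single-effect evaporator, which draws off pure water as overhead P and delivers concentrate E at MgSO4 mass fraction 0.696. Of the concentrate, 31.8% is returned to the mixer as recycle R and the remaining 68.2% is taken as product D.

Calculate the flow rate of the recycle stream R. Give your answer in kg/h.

242.6 kg/h

Overall MgSO4 balance (none leaves overhead): MgSO4 in fresh feed = MgSO4 in product, i.e. 1820×0.199 = (1−0.318)·E·0.696.
E = 362.18/(0.696×0.682) = 763.01 kg/h.
Recycle R = 0.318×763.01 = 242.64 kg/h.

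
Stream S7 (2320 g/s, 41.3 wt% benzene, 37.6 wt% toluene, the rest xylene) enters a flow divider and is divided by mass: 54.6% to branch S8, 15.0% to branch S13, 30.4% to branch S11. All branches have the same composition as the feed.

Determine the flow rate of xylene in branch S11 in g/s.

Branch S11 total = 0.304×2320 = 705.28 g/s.
xylene in S11 = 0.211×705.28 = 148.81 g/s.

148.8 g/s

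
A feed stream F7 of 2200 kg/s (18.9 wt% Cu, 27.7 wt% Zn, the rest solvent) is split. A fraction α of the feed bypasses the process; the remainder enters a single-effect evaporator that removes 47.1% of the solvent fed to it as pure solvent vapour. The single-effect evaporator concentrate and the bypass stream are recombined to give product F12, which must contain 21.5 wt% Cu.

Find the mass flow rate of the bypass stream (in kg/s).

1142 kg/s

All 2200×0.189 = 415.8 kg/s of Cu reaches F12, so F12 = 415.8/0.215 = 1934 kg/s and vapour = 266.05 kg/s.
The evaporator receives (1−α)·2200 of feed at 0.534 solvent and removes 0.471 of that solvent:
0.471×0.534×(1−α)×2200 = 266.05
(1−α) = 266.05/553.33 = 0.4808;  α = 0.5192.
Bypass flow = 0.5192×2200 = 1142.2 kg/s.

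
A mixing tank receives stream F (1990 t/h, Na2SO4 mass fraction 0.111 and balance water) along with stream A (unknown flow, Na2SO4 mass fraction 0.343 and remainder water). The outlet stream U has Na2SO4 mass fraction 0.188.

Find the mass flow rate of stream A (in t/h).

Let A be the unknown flow. Total out = 1990 + A.
Na2SO4 balance: 220.89 + 0.343·A = 0.188·(1990 + A)
(0.343 − 0.188)·A = 0.188×1990 − 220.89 = 153.23
A = 153.23 / 0.155 = 988.58 t/h

988.6 t/h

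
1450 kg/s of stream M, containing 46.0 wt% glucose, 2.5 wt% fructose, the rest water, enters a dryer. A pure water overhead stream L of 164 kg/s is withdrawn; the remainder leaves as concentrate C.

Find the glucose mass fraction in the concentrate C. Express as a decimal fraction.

0.5187

glucose is not removed: 1450×0.460 = 667 kg/s of glucose enters C.
Concentrate = 1450 − 164 = 1286 kg/s.
Mass fraction = 667/1286 = 0.5187.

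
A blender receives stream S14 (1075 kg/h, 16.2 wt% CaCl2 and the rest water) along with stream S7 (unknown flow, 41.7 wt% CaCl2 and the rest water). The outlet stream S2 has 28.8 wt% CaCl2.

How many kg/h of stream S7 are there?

Let S7 be the unknown flow. Total out = 1075 + S7.
CaCl2 balance: 174.15 + 0.417·S7 = 0.288·(1075 + S7)
(0.417 − 0.288)·S7 = 0.288×1075 − 174.15 = 135.45
S7 = 135.45 / 0.129 = 1050 kg/h

1050 kg/h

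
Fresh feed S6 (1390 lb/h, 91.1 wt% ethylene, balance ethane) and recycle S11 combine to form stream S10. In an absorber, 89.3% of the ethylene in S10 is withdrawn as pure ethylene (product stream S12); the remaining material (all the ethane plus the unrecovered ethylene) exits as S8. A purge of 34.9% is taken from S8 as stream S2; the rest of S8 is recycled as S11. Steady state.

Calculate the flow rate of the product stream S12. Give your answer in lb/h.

ethylene in S10: m_A = 1390×0.911 + (1−0.349)·(1−0.893)·m_A, so m_A = 1266.3/0.9303 = 1361.1 lb/h.
Product S12 = 0.893×1361.1 = 1215.5 lb/h.

1215 lb/h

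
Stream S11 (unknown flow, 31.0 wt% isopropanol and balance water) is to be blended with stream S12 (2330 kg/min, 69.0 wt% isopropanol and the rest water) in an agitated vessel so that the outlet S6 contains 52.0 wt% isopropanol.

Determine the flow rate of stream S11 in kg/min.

1886 kg/min

Let S11 be the unknown flow. Total out = 2330 + S11.
isopropanol balance: 1607.7 + 0.310·S11 = 0.520·(2330 + S11)
(0.310 − 0.520)·S11 = 0.520×2330 − 1607.7 = -396.1
S11 = -396.1 / -0.210 = 1886.2 kg/min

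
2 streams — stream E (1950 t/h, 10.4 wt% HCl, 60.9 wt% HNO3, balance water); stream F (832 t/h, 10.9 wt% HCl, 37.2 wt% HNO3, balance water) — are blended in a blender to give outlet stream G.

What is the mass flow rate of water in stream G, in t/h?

991.5 t/h

water out = water in = 1950×0.287 + 832×0.519 = 991.46 t/h.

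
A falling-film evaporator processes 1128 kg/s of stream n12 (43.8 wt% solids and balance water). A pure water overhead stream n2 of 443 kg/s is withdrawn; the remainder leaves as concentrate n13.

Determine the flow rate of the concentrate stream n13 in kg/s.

685 kg/s

Concentrate = 1128 − 443 = 685 kg/s.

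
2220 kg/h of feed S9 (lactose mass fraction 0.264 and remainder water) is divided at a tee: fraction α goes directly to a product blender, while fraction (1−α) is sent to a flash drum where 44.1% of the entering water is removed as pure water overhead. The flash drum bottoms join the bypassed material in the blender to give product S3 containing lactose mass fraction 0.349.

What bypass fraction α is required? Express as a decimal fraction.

All 2220×0.264 = 586.08 kg/h of lactose reaches S3, so S3 = 586.08/0.349 = 1679.3 kg/h and vapour = 540.69 kg/h.
The evaporator receives (1−α)·2220 of feed at 0.736 water and removes 0.441 of that water:
0.441×0.736×(1−α)×2220 = 540.69
(1−α) = 540.69/720.56 = 0.7504;  α = 0.2496.

0.250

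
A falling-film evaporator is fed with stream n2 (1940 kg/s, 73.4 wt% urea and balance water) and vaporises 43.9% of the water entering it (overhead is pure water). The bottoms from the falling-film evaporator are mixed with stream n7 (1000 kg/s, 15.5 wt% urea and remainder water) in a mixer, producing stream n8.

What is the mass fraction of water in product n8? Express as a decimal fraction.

Vapour removed = 0.439×0.266×1940 = 226.54 kg/s; concentrate = 1713.5 kg/s.
water reaching the mixer = 289.5 (from concentrate) + 1000×0.845 = 1134.5 kg/s.
Product flow = 1713.5 + 1000 = 2713.5 kg/s; water fraction = 0.4181.

0.4181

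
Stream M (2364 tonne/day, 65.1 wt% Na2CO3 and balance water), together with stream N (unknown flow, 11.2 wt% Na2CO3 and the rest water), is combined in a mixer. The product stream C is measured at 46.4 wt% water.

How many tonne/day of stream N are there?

Let N be the unknown flow. Total out = 2364 + N.
water balance: 825.04 + 0.888·N = 0.464·(2364 + N)
(0.888 − 0.464)·N = 0.464×2364 − 825.04 = 271.86
N = 271.86 / 0.424 = 641.18 tonne/day

641.2 tonne/day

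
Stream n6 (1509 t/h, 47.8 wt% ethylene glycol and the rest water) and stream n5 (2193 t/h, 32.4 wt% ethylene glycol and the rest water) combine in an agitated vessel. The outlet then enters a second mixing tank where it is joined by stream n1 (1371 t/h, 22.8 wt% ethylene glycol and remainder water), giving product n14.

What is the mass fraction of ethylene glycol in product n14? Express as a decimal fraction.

0.344

Overall, product flow = 5073 t/h.
ethylene glycol in = 1509×0.478 + 2193×0.324 + 1371×0.228 = 1744.4 t/h.
ethylene glycol fraction in n14 = 0.344.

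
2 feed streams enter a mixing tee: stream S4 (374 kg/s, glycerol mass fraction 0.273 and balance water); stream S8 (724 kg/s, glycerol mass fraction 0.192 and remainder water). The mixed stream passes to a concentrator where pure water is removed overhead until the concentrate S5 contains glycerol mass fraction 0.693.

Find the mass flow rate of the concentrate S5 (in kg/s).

glycerol entering = 374×0.273 + 724×0.192 = 241.11 kg/s.
All glycerol reports to S5, so S5 = 241.11/0.693 = 347.92 kg/s.

347.9 kg/s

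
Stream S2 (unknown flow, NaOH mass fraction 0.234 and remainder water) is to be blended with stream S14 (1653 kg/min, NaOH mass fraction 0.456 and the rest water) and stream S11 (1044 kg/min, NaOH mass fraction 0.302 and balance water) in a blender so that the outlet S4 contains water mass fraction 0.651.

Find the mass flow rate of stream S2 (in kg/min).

Let S2 be the unknown flow. Total out = 2697 + S2.
water balance: 1627.9 + 0.766·S2 = 0.651·(2697 + S2)
(0.766 − 0.651)·S2 = 0.651×2697 − 1627.9 = 127.8
S2 = 127.8 / 0.115 = 1111.3 kg/min

1111 kg/min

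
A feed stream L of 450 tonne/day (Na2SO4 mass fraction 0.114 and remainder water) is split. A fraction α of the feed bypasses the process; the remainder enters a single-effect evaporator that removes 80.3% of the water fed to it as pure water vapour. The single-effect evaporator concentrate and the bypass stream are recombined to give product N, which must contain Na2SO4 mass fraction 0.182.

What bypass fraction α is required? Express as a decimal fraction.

0.475

All 450×0.114 = 51.3 tonne/day of Na2SO4 reaches N, so N = 51.3/0.182 = 281.87 tonne/day and vapour = 168.13 tonne/day.
The evaporator receives (1−α)·450 of feed at 0.886 water and removes 0.803 of that water:
0.803×0.886×(1−α)×450 = 168.13
(1−α) = 168.13/320.16 = 0.5252;  α = 0.4748.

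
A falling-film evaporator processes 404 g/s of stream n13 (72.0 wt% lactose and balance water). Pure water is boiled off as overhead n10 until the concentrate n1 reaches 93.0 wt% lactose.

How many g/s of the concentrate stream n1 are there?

lactose is conserved: 404×0.720 = 290.88 g/s all reports to the concentrate.
Concentrate = 290.88/(target fraction) = 312.77 g/s.

312.8 g/s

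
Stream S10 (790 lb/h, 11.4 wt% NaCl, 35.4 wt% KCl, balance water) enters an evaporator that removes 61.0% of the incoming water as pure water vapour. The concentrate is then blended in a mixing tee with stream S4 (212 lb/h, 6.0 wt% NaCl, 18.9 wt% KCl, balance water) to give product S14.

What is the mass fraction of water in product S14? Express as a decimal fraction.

0.433

Vapour removed = 0.610×0.532×790 = 256.37 lb/h; concentrate = 533.63 lb/h.
water reaching the mixer = 163.91 (from concentrate) + 212×0.751 = 323.12 lb/h.
Product flow = 533.63 + 212 = 745.63 lb/h; water fraction = 0.433.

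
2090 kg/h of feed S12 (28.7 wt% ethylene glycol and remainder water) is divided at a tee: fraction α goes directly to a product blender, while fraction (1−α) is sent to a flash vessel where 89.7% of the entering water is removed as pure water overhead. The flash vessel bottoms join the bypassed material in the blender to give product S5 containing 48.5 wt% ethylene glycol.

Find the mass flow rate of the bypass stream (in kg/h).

755.9 kg/h

All 2090×0.287 = 599.83 kg/h of ethylene glycol reaches S5, so S5 = 599.83/0.485 = 1236.8 kg/h and vapour = 853.24 kg/h.
The evaporator receives (1−α)·2090 of feed at 0.713 water and removes 0.897 of that water:
0.897×0.713×(1−α)×2090 = 853.24
(1−α) = 853.24/1336.7 = 0.6383;  α = 0.3617.
Bypass flow = 0.3617×2090 = 755.9 kg/h.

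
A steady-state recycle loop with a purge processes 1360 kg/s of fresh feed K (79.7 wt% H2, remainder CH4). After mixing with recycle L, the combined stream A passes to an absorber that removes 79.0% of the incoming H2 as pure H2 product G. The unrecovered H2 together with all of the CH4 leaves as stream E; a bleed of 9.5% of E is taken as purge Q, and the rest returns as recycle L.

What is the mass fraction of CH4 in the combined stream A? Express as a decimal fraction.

0.6847

CH4 enters only via K and leaves only via the purge: 1360×0.203 = 0.095×(CH4 in E), and the absorber passes all CH4, so CH4 in A = CH4 in E = 2906.1 kg/s.
H2 in A: m_A = 1360×0.797 + (1−0.095)·(1−0.790)·m_A, so m_A = 1083.9/0.8100 = 1338.3 kg/s.
A = 1338.3 + 2906.1 = 4244.4 kg/s.
CH4 fraction in A = 2906.1/4244.4 = 0.6847.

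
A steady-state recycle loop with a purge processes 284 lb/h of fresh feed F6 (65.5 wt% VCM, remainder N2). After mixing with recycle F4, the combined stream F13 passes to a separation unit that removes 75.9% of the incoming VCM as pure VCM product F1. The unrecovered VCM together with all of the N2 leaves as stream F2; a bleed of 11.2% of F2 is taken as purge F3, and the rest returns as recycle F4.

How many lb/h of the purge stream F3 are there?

N2 enters only via F6 and leaves only via the purge: 284×0.345 = 0.112×(N2 in F2), and the separation unit passes all N2, so N2 in F13 = N2 in F2 = 874.82 lb/h.
VCM in F13: m_A = 284×0.655 + (1−0.112)·(1−0.759)·m_A, so m_A = 186.02/0.7860 = 236.67 lb/h.
F2 = (1−0.759)×236.67 + 874.82 = 931.86 lb/h.
Purge F3 = 0.112×931.86 = 104.37 lb/h.

104.4 lb/h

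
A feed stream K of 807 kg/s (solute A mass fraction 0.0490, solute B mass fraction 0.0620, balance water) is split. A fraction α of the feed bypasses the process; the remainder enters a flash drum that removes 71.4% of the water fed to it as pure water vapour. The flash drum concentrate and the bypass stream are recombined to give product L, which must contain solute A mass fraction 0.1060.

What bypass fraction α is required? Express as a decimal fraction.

All 807×0.049 = 39.543 kg/s of solute A reaches L, so L = 39.543/0.106 = 373.05 kg/s and vapour = 433.95 kg/s.
The evaporator receives (1−α)·807 of feed at 0.889 water and removes 0.714 of that water:
0.714×0.889×(1−α)×807 = 433.95
(1−α) = 433.95/512.24 = 0.8472;  α = 0.1528.

0.153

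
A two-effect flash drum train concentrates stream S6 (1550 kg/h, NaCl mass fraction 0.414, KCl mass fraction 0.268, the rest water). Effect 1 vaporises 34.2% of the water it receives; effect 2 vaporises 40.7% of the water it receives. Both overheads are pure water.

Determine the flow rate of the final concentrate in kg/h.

water in feed = 1550×0.318 = 492.9 kg/h.
After stage 1: water left = (1−0.342)×492.9 = 324.33; stream total = 1381.4 kg/h.
After stage 2: water left = (1−0.407)×324.33 = 192.33; final concentrate = 1249.4 kg/h.

1249 kg/h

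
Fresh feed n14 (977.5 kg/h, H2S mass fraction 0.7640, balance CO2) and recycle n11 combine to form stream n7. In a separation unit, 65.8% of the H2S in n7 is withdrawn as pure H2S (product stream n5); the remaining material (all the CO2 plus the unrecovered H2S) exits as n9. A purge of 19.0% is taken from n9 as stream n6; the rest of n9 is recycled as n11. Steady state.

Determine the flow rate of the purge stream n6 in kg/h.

CO2 enters only via n14 and leaves only via the purge: 977.5×0.236 = 0.190×(CO2 in n9), and the separation unit passes all CO2, so CO2 in n7 = CO2 in n9 = 1214.2 kg/h.
H2S in n7: m_A = 977.5×0.764 + (1−0.190)·(1−0.658)·m_A, so m_A = 746.81/0.7230 = 1033 kg/h.
n9 = (1−0.658)×1033 + 1214.2 = 1567.4 kg/h.
Purge n6 = 0.190×1567.4 = 297.81 kg/h.

297.8 kg/h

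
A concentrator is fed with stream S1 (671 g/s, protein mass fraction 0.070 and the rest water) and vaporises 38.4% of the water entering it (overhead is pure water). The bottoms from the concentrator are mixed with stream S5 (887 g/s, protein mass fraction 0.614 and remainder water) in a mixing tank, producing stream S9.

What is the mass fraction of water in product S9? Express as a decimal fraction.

0.551

Vapour removed = 0.384×0.930×671 = 239.63 g/s; concentrate = 431.37 g/s.
water reaching the mixer = 384.4 (from concentrate) + 887×0.386 = 726.78 g/s.
Product flow = 431.37 + 887 = 1318.4 g/s; water fraction = 0.551.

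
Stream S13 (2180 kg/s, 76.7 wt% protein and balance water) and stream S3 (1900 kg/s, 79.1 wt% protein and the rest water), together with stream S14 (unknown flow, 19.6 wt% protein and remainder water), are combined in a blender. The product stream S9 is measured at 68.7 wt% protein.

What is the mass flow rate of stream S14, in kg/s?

Let S14 be the unknown flow. Total out = 4080 + S14.
protein balance: 3175 + 0.196·S14 = 0.687·(4080 + S14)
(0.196 − 0.687)·S14 = 0.687×4080 − 3175 = -372
S14 = -372 / -0.491 = 757.64 kg/s

757.6 kg/s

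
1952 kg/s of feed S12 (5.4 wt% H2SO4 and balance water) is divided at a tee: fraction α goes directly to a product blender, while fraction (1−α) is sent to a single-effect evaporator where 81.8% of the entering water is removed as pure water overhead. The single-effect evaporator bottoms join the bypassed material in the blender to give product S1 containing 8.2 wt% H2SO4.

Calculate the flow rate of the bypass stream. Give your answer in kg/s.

1091 kg/s

All 1952×0.054 = 105.41 kg/s of H2SO4 reaches S1, so S1 = 105.41/0.082 = 1285.5 kg/s and vapour = 666.54 kg/s.
The evaporator receives (1−α)·1952 of feed at 0.946 water and removes 0.818 of that water:
0.818×0.946×(1−α)×1952 = 666.54
(1−α) = 666.54/1510.5 = 0.4413;  α = 0.5587.
Bypass flow = 0.5587×1952 = 1090.7 kg/s.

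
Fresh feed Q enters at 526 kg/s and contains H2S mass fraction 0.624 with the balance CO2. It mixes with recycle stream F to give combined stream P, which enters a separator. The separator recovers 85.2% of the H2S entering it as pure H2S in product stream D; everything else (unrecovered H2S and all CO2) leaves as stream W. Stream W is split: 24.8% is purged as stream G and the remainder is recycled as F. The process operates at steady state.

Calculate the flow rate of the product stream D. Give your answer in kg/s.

H2S in P: m_A = 526×0.624 + (1−0.248)·(1−0.852)·m_A, so m_A = 328.22/0.8887 = 369.33 kg/s.
Product D = 0.852×369.33 = 314.67 kg/s.

314.7 kg/s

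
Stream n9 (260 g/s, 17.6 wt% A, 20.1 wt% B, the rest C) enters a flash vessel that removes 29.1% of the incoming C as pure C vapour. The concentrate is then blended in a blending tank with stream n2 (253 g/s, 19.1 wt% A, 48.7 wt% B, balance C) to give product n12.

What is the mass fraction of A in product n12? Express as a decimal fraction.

0.202

Vapour removed = 0.291×0.623×260 = 47.136 g/s; concentrate = 212.86 g/s.
A reaching the mixer = 45.76 (from concentrate) + 253×0.191 = 94.083 g/s.
Product flow = 212.86 + 253 = 465.86 g/s; A fraction = 0.202.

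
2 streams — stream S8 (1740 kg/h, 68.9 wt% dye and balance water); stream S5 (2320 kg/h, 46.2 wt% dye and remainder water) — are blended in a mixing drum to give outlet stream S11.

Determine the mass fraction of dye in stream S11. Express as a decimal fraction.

0.559

Total flow out = 1740 + 2320 = 4060 kg/h.
dye in = 1740×0.689 + 2320×0.462 = 2270.7 kg/h.
dye mass fraction in S11 = 2270.7/4060 = 0.559.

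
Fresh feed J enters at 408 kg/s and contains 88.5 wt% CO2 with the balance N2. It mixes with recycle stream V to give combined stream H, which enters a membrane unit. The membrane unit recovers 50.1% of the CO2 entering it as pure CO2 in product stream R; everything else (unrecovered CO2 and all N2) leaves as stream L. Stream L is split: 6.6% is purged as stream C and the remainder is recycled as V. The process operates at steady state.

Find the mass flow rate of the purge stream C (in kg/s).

69.19 kg/s

N2 enters only via J and leaves only via the purge: 408×0.115 = 0.066×(N2 in L), and the membrane unit passes all N2, so N2 in H = N2 in L = 710.91 kg/s.
CO2 in H: m_A = 408×0.885 + (1−0.066)·(1−0.501)·m_A, so m_A = 361.08/0.5339 = 676.26 kg/s.
L = (1−0.501)×676.26 + 710.91 = 1048.4 kg/s.
Purge C = 0.066×1048.4 = 69.192 kg/s.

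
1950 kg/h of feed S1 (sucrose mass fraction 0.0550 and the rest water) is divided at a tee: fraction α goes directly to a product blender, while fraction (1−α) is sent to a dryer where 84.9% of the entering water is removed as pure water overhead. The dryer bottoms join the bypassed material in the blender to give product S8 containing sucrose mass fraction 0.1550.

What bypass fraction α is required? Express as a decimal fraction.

0.196

All 1950×0.055 = 107.25 kg/h of sucrose reaches S8, so S8 = 107.25/0.155 = 691.94 kg/h and vapour = 1258.1 kg/h.
The evaporator receives (1−α)·1950 of feed at 0.945 water and removes 0.849 of that water:
0.849×0.945×(1−α)×1950 = 1258.1
(1−α) = 1258.1/1564.5 = 0.8041;  α = 0.1959.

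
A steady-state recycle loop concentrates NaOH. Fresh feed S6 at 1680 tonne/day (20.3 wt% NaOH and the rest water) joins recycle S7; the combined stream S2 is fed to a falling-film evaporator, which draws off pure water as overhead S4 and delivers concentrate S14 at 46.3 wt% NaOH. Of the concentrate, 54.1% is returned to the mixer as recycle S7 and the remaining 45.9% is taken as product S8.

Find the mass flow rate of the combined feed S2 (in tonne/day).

2548 tonne/day

Overall NaOH balance (none leaves overhead): NaOH in fresh feed = NaOH in product, i.e. 1680×0.203 = (1−0.541)·S14·0.463.
S14 = 341.04/(0.463×0.459) = 1604.8 tonne/day.
Recycle S7 = 0.541×1604.8 = 868.18 tonne/day.
Combined feed S2 = 1680 + 868.18 = 2548.2 tonne/day.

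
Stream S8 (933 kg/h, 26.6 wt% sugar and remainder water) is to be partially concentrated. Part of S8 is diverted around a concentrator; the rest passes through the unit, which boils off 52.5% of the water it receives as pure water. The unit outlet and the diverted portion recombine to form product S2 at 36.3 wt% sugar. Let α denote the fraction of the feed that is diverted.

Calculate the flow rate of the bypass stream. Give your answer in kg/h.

All 933×0.266 = 248.18 kg/h of sugar reaches S2, so S2 = 248.18/0.363 = 683.69 kg/h and vapour = 249.31 kg/h.
The evaporator receives (1−α)·933 of feed at 0.734 water and removes 0.525 of that water:
0.525×0.734×(1−α)×933 = 249.31
(1−α) = 249.31/359.53 = 0.6934;  α = 0.3066.
Bypass flow = 0.3066×933 = 286.02 kg/h.

286 kg/h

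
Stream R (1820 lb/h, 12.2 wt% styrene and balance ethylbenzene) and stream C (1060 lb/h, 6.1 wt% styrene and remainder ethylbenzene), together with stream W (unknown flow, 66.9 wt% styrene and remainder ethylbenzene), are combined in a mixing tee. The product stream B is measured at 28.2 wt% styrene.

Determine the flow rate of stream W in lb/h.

Let W be the unknown flow. Total out = 2880 + W.
styrene balance: 286.7 + 0.669·W = 0.282·(2880 + W)
(0.669 − 0.282)·W = 0.282×2880 − 286.7 = 525.46
W = 525.46 / 0.387 = 1357.8 lb/h

1358 lb/h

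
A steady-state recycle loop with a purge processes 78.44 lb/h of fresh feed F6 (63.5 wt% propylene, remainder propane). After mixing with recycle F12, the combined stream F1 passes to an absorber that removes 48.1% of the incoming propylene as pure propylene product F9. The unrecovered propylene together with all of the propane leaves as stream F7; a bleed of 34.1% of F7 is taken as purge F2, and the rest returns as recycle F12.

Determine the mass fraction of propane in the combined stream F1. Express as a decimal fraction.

propane enters only via F6 and leaves only via the purge: 78.44×0.365 = 0.341×(propane in F7), and the absorber passes all propane, so propane in F1 = propane in F7 = 83.961 lb/h.
propylene in F1: m_A = 78.44×0.635 + (1−0.341)·(1−0.481)·m_A, so m_A = 49.809/0.6580 = 75.701 lb/h.
F1 = 75.701 + 83.961 = 159.66 lb/h.
propane fraction in F1 = 83.961/159.66 = 0.5259.

0.5259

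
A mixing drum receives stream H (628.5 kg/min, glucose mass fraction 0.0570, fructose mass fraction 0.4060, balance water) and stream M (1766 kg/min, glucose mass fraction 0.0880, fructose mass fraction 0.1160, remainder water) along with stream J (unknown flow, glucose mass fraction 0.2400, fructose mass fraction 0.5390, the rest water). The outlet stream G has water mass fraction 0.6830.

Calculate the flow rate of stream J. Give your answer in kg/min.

233.3 kg/min

Let J be the unknown flow. Total out = 2394.5 + J.
water balance: 1743.2 + 0.221·J = 0.683·(2394.5 + J)
(0.221 − 0.683)·J = 0.683×2394.5 − 1743.2 = -107.8
J = -107.8 / -0.462 = 233.33 kg/min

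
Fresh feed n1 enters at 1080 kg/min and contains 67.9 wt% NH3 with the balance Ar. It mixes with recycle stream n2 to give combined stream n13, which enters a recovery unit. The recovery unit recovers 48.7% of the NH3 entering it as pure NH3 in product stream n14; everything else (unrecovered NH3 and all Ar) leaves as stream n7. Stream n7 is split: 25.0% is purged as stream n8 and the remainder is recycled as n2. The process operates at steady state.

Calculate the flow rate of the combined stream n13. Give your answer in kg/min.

Ar enters only via n1 and leaves only via the purge: 1080×0.321 = 0.250×(Ar in n7), and the recovery unit passes all Ar, so Ar in n13 = Ar in n7 = 1386.7 kg/min.
NH3 in n13: m_A = 1080×0.679 + (1−0.250)·(1−0.487)·m_A, so m_A = 733.32/0.6152 = 1191.9 kg/min.
n13 = 1191.9 + 1386.7 = 2578.6 kg/min.

2579 kg/min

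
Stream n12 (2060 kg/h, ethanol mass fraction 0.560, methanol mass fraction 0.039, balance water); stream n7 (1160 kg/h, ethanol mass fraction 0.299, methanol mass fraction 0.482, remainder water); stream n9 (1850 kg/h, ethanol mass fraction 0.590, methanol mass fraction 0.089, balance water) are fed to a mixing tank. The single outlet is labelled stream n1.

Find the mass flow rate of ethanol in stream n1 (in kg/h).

ethanol out = ethanol in = 2060×0.560 + 1160×0.299 + 1850×0.590 = 2591.9 kg/h.

2592 kg/h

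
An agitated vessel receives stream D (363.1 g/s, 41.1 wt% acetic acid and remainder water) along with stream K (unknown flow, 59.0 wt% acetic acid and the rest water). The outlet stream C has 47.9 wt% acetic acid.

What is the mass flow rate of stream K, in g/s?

222.4 g/s

Let K be the unknown flow. Total out = 363.1 + K.
acetic acid balance: 149.23 + 0.590·K = 0.479·(363.1 + K)
(0.590 − 0.479)·K = 0.479×363.1 − 149.23 = 24.691
K = 24.691 / 0.111 = 222.44 g/s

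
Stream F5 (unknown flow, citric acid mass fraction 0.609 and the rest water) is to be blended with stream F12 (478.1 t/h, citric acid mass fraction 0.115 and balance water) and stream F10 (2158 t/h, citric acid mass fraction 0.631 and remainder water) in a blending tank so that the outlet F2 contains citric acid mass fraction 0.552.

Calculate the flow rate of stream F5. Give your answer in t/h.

674.5 t/h

Let F5 be the unknown flow. Total out = 2636.1 + F5.
citric acid balance: 1416.7 + 0.609·F5 = 0.552·(2636.1 + F5)
(0.609 − 0.552)·F5 = 0.552×2636.1 − 1416.7 = 38.448
F5 = 38.448 / 0.057 = 674.52 t/h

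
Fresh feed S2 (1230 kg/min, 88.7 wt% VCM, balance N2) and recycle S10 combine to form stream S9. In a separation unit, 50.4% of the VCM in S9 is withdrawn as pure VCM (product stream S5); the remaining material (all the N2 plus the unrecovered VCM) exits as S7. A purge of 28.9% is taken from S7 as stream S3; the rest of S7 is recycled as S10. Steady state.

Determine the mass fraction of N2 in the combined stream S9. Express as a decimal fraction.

0.222

N2 enters only via S2 and leaves only via the purge: 1230×0.113 = 0.289×(N2 in S7), and the separation unit passes all N2, so N2 in S9 = N2 in S7 = 480.93 kg/min.
VCM in S9: m_A = 1230×0.887 + (1−0.289)·(1−0.504)·m_A, so m_A = 1091/0.6473 = 1685.4 kg/min.
S9 = 1685.4 + 480.93 = 2166.3 kg/min.
N2 fraction in S9 = 480.93/2166.3 = 0.222.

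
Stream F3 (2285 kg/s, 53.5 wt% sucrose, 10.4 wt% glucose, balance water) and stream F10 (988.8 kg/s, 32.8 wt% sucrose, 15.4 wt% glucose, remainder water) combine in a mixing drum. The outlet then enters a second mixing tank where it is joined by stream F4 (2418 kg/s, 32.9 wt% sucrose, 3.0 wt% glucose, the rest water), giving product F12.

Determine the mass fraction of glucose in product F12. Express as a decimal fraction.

Overall, product flow = 5691.8 kg/s.
glucose in = 2285×0.104 + 988.8×0.154 + 2418×0.030 = 462.46 kg/s.
glucose fraction in F12 = 0.081.

0.081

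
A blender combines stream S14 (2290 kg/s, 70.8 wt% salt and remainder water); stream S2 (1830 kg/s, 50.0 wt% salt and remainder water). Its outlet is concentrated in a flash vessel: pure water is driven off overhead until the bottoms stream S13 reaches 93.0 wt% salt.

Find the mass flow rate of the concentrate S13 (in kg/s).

salt entering = 2290×0.708 + 1830×0.500 = 2536.3 kg/s.
All salt reports to S13, so S13 = 2536.3/0.930 = 2727.2 kg/s.

2727 kg/s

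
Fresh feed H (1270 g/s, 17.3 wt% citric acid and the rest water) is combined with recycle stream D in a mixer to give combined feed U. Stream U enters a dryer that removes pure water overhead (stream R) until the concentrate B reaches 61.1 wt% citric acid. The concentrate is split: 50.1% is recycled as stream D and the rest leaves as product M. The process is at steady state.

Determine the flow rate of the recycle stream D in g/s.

Overall citric acid balance (none leaves overhead): citric acid in fresh feed = citric acid in product, i.e. 1270×0.173 = (1−0.501)·B·0.611.
B = 219.71/(0.611×0.499) = 720.62 g/s.
Recycle D = 0.501×720.62 = 361.03 g/s.

361 g/s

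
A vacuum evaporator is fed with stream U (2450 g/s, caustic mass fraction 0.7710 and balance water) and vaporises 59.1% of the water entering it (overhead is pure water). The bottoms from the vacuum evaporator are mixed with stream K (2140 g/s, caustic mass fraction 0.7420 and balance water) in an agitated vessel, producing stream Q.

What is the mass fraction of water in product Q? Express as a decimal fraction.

0.1835

Vapour removed = 0.591×0.229×2450 = 331.58 g/s; concentrate = 2118.4 g/s.
water reaching the mixer = 229.47 (from concentrate) + 2140×0.258 = 781.59 g/s.
Product flow = 2118.4 + 2140 = 4258.4 g/s; water fraction = 0.1835.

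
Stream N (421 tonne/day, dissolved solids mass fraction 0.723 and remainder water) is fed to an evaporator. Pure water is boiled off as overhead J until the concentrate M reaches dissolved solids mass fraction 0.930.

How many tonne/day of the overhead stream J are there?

93.71 tonne/day

dissolved solids is conserved: 421×0.723 = 304.38 tonne/day all reports to the concentrate.
Concentrate = 304.38/(target fraction) = 327.29 tonne/day.
Overhead = 421 − 327.29 = 93.706 tonne/day.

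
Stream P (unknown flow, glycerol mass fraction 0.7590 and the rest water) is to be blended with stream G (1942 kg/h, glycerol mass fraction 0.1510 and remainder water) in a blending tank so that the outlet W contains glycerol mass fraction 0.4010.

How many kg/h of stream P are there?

1356 kg/h

Let P be the unknown flow. Total out = 1942 + P.
glycerol balance: 293.24 + 0.759·P = 0.401·(1942 + P)
(0.759 − 0.401)·P = 0.401×1942 − 293.24 = 485.5
P = 485.5 / 0.358 = 1356.1 kg/h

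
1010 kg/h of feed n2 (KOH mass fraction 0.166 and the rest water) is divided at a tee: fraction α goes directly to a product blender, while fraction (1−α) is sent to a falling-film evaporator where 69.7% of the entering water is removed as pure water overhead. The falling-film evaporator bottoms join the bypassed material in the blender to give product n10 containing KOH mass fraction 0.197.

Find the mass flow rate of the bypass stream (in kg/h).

736.6 kg/h

All 1010×0.166 = 167.66 kg/h of KOH reaches n10, so n10 = 167.66/0.197 = 851.07 kg/h and vapour = 158.93 kg/h.
The evaporator receives (1−α)·1010 of feed at 0.834 water and removes 0.697 of that water:
0.697×0.834×(1−α)×1010 = 158.93
(1−α) = 158.93/587.11 = 0.2707;  α = 0.7293.
Bypass flow = 0.7293×1010 = 736.59 kg/h.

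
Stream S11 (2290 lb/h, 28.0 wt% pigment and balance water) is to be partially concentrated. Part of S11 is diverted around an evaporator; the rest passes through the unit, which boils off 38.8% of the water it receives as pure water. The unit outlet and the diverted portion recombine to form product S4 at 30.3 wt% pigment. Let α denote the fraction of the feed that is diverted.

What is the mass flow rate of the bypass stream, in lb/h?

All 2290×0.280 = 641.2 lb/h of pigment reaches S4, so S4 = 641.2/0.303 = 2116.2 lb/h and vapour = 173.83 lb/h.
The evaporator receives (1−α)·2290 of feed at 0.720 water and removes 0.388 of that water:
0.388×0.720×(1−α)×2290 = 173.83
(1−α) = 173.83/639.73 = 0.2717;  α = 0.7283.
Bypass flow = 0.7283×2290 = 1667.8 lb/h.

1668 lb/h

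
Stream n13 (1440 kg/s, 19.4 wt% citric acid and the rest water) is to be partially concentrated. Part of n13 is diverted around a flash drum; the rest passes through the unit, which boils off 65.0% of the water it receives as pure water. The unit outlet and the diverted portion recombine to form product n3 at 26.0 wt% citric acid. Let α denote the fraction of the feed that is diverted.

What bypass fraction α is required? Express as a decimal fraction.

All 1440×0.194 = 279.36 kg/s of citric acid reaches n3, so n3 = 279.36/0.260 = 1074.5 kg/s and vapour = 365.54 kg/s.
The evaporator receives (1−α)·1440 of feed at 0.806 water and removes 0.650 of that water:
0.650×0.806×(1−α)×1440 = 365.54
(1−α) = 365.54/754.42 = 0.4845;  α = 0.5155.

0.515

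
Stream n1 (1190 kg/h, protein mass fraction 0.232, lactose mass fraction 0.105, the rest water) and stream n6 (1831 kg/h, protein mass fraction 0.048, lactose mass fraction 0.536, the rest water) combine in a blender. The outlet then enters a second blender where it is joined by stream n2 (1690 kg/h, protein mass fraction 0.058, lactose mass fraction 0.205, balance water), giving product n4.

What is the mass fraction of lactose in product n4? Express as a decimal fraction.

Overall, product flow = 4711 kg/h.
lactose in = 1190×0.105 + 1831×0.536 + 1690×0.205 = 1452.8 kg/h.
lactose fraction in n4 = 0.308.

0.308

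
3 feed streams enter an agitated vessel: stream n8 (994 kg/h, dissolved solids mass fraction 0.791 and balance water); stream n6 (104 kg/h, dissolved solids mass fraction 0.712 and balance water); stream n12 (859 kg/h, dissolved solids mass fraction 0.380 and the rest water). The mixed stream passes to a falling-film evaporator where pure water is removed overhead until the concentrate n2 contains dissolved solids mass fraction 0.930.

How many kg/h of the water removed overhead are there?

dissolved solids entering = 994×0.791 + 104×0.712 + 859×0.380 = 1186.7 kg/h.
All dissolved solids reports to n2, so n2 = 1186.7/0.930 = 1276 kg/h.
Total feed = 1957 kg/h; overhead = 1957 − 1276 = 680.95 kg/h.

681 kg/h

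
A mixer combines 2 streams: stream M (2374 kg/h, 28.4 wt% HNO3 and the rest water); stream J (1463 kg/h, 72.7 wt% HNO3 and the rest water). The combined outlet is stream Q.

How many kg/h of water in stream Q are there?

water out = water in = 2374×0.716 + 1463×0.273 = 2099.2 kg/h.

2099 kg/h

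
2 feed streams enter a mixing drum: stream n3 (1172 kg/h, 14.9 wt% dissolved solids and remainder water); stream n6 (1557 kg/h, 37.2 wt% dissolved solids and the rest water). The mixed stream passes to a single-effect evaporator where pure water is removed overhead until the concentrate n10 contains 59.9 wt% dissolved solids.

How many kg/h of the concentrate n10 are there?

1258 kg/h

dissolved solids entering = 1172×0.149 + 1557×0.372 = 753.83 kg/h.
All dissolved solids reports to n10, so n10 = 753.83/0.599 = 1258.5 kg/h.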